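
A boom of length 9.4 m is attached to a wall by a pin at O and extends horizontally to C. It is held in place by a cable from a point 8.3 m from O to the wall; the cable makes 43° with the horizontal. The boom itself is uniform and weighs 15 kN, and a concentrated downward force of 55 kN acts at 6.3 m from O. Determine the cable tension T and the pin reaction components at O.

T = 73.67 kN, O_x = 53.88 kN, O_y = 19.76 kN

ΣM about O: T·sin43°·8.3 − 15·4.7 − 55·6.3 = 0 → T = 417/(8.3·0.681998) = 73.6673 ≈ 73.67 kN.
ΣF_x = 0: O_x − T·cos43° = 0 → O_x = 73.6673 × 0.731354 = 53.88 kN.
ΣF_y = 0: O_y + T·sin43° − 15 − 55 = 0 → O_y = 70 − 73.6673 × 0.681998 = 19.76 kN.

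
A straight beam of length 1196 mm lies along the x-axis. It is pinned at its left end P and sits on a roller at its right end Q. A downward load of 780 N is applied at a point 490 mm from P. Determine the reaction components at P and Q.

Moments about P: Q_y·1196 − 780·490 = 0 → Q_y = 382200/1196 = 319.565 ≈ 319.6 N.
ΣF_y = 0: P_y + 319.565 − 780 = 0 → P_y = 460.4 N.
ΣF_x = 0: no horizontal applied forces, so P_x = 0.

P_x = 0, P_y = 460.4 N, Q_y = 319.6 N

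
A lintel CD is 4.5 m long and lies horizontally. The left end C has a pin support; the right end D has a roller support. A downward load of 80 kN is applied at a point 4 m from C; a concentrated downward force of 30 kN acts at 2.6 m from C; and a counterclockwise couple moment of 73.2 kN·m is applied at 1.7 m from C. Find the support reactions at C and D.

C_x = 0, C_y = 37.82 kN, D_y = 72.18 kN

Moments about C: D_y·4.5 − 80·4 − 30·2.6 + 73.2 = 0 → D_y = 324.8/4.5 = 72.1778 ≈ 72.18 kN.
ΣF_y = 0: C_y + 72.1778 − 80 − 30 = 0 → C_y = 37.82 kN.
ΣF_x = 0: no horizontal applied forces, so C_x = 0.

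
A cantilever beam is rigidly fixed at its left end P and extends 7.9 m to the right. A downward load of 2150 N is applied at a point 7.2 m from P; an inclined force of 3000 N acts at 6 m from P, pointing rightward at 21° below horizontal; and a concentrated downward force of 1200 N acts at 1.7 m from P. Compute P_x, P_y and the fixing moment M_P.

P_x = -2801 N, P_y = 4425 N, M_P = 23970 N·m

ΣF_x = 0: P_x + 3000·cos21° = 0 → P_x = -2801 N.
ΣF_y = 0: P_y − 2150 − 3000·sin21° − 1200 = 0 → P_y = 4425 N.
ΣM about P: M_P − 2150·7.2 − 3000·sin21°·6 − 1200·1.7 = 0 → M_P = 23970 N·m.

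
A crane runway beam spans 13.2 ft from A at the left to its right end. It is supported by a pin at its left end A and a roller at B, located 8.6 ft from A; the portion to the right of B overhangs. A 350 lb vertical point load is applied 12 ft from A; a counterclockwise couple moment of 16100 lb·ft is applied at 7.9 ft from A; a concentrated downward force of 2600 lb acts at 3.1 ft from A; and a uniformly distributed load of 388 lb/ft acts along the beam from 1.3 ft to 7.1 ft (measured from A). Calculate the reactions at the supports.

Resultant of the distributed load: 388 × 5.8 = 2250.4 lb at 4.2 ft from A.
Taking moments about A: B_y·8.6 − 350·12 + 16100 − 2600·3.1 − (388·5.8)·4.2 = 0 → B_y = 5611.68/8.6 = 652.521 ≈ 652.5 lb.
ΣF_y = 0: A_y + 652.521 − 350 − 2600 − 388·5.8 = 0 → A_y = 4548 lb.
ΣF_x = 0: no horizontal applied forces, so A_x = 0.

A_x = 0, A_y = 4548 lb, B_y = 652.5 lb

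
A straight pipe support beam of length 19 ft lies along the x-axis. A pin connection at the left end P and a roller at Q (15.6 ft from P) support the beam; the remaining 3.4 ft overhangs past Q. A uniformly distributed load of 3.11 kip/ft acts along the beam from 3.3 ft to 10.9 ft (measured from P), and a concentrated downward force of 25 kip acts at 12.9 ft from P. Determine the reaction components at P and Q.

Resultant of the distributed load: 3.11 × 7.6 = 23.636 kip at 7.1 ft from P.
ΣM about P: Q_y·15.6 − (3.11·7.6)·7.1 − 25·12.9 = 0 → Q_y = 490.3156/15.6 = 31.4305 ≈ 31.43 kip.
ΣF_y = 0: P_y + 31.4305 − 3.11·7.6 − 25 = 0 → P_y = 17.21 kip.
ΣF_x = 0: no horizontal applied forces, so P_x = 0.

P_x = 0, P_y = 17.21 kip, Q_y = 31.43 kip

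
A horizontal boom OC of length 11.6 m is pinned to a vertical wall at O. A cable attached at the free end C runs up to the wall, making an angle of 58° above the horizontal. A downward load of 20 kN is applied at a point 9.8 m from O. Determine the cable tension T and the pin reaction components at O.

ΣM about O: T·sin58°·11.6 − 20·9.8 = 0 → T = 196/(11.6·0.848048) = 19.9241 ≈ 19.92 kN.
ΣF_x = 0: O_x − T·cos58° = 0 → O_x = 19.9241 × 0.529919 = 10.56 kN.
ΣF_y = 0: O_y + T·sin58° − 20 = 0 → O_y = 20 − 19.9241 × 0.848048 = 3.103 kN.

T = 19.92 kN, O_x = 10.56 kN, O_y = 3.103 kN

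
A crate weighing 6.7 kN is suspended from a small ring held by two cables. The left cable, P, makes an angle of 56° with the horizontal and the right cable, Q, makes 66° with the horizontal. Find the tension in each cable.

ΣF_x = 0: −T_P·cos56° + T_Q·cos66° = 0 → T_Q = 1.37483·T_P.
ΣF_y = 0: T_P·sin56° + T_Q·sin66° = 6.7.
Substitute: T_P·(0.829038 + 1.37483·0.913545) = 6.7 → T_P = 3.21342 ≈ 3.213 kN.
Then T_Q = 1.37483 × 3.21342 = 4.418 kN.

T_P = 3.213 kN, T_Q = 4.418 kN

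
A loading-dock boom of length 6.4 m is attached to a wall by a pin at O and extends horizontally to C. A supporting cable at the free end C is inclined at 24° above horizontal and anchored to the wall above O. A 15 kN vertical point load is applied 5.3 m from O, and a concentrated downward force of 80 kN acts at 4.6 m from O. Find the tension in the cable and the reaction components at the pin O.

T = 171.9 kN, O_x = 157.0 kN, O_y = 25.08 kN

ΣM about O: T·sin24°·6.4 − 15·5.3 − 80·4.6 = 0 → T = 447.5/(6.4·0.406737) = 171.909 ≈ 171.9 kN.
ΣF_x = 0: O_x − T·cos24° = 0 → O_x = 171.909 × 0.913545 = 157.0 kN.
ΣF_y = 0: O_y + T·sin24° − 15 − 80 = 0 → O_y = 95 − 171.909 × 0.406737 = 25.08 kN.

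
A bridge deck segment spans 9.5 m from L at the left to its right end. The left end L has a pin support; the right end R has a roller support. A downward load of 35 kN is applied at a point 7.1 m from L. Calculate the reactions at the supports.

L_x = 0, L_y = 8.842 kN, R_y = 26.16 kN

Taking moments about L: R_y·9.5 − 35·7.1 = 0 → R_y = 248.5/9.5 = 26.1579 ≈ 26.16 kN.
ΣF_y = 0: L_y + 26.1579 − 35 = 0 → L_y = 8.842 kN.
ΣF_x = 0: no horizontal applied forces, so L_x = 0.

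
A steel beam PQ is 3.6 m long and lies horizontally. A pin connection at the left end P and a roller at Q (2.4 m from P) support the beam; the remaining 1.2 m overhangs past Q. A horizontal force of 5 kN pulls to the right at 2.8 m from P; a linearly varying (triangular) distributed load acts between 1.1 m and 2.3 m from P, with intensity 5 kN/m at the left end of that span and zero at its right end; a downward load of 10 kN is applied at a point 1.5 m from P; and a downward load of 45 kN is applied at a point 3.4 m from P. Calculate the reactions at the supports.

P_x = -5.000 kN, P_y = -13.88 kN, Q_y = 71.88 kN

Resultant of the triangular load: ½ × 5 × 1.2 = 3 kN, acting at 1.5 m from P (one-third of the span from the peak).
ΣM about P: Q_y·2.4 − (½·5·1.2)·1.5 − 10·1.5 − 45·3.4 = 0 → Q_y = 172.5/2.4 = 71.875 ≈ 71.88 kN.
ΣF_y = 0: P_y + 71.875 − ½·5·1.2 − 10 − 45 = 0 → P_y = -13.88 kN.
ΣF_x = 0: P_x + 5 = 0 → P_x = -5.000 kN.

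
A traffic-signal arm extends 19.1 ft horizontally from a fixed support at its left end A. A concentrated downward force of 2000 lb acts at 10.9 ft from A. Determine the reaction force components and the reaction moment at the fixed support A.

A_x = 0, A_y = 2000 lb, M_A = 21800 lb·ft

ΣF_x = 0: A_x = 0.
ΣF_y = 0: A_y − 2000 = 0 → A_y = 2000 lb.
ΣM about A: M_A − 2000·10.9 = 0 → M_A = 21800 lb·ft.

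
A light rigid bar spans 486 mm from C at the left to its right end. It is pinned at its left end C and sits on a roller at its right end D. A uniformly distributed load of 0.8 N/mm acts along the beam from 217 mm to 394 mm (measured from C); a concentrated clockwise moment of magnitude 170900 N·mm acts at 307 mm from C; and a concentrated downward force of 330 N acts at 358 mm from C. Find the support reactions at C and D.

C_x = 0, C_y = -212.1 N, D_y = 683.7 N

Resultant of the distributed load: 0.8 × 177 = 141.6 N at 305.5 mm from C.
ΣM about C: D_y·486 − (0.8·177)·305.5 − 170900 − 330·358 = 0 → D_y = 332298.8/486 = 683.742 ≈ 683.7 N.
ΣF_y = 0: C_y + 683.742 − 0.8·177 − 330 = 0 → C_y = -212.1 N.
ΣF_x = 0: no horizontal applied forces, so C_x = 0.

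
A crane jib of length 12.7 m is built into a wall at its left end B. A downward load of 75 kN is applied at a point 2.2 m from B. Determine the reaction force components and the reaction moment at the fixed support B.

ΣF_x = 0: B_x = 0.
ΣF_y = 0: B_y − 75 = 0 → B_y = 75.00 kN.
ΣM about B: M_B − 75·2.2 = 0 → M_B = 165.0 kN·m.

B_x = 0, B_y = 75.00 kN, M_B = 165.0 kN·m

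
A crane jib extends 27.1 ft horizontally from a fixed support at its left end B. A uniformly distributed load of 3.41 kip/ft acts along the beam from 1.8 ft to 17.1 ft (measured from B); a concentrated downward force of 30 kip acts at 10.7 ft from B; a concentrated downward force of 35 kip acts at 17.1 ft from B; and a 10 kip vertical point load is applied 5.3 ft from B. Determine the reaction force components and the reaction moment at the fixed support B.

Resultant of the distributed load: 3.41 × 15.3 = 52.173 kip at 9.45 ft from B.
ΣF_x = 0: B_x = 0.
ΣF_y = 0: B_y − 3.41·15.3 − 30 − 35 − 10 = 0 → B_y = 127.2 kip.
ΣM about B: M_B − (3.41·15.3)·9.45 − 30·10.7 − 35·17.1 − 10·5.3 = 0 → M_B = 1466 kip·ft.

B_x = 0, B_y = 127.2 kip, M_B = 1466 kip·ft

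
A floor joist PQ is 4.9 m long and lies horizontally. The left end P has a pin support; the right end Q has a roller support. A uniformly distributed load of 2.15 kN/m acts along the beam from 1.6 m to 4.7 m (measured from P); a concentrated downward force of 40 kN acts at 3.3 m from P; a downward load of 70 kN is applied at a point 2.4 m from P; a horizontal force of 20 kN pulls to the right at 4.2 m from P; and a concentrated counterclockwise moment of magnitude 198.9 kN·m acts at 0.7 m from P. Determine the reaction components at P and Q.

P_x = -20.00 kN, P_y = 91.75 kN, Q_y = 24.92 kN

Resultant of the distributed load: 2.15 × 3.1 = 6.665 kN at 3.15 m from P.
ΣM about P: Q_y·4.9 − (2.15·3.1)·3.15 − 40·3.3 − 70·2.4 + 198.9 = 0 → Q_y = 122.09475/4.9 = 24.9173 ≈ 24.92 kN.
ΣF_y = 0: P_y + 24.9173 − 2.15·3.1 − 40 − 70 = 0 → P_y = 91.75 kN.
ΣF_x = 0: P_x + 20 = 0 → P_x = -20.00 kN.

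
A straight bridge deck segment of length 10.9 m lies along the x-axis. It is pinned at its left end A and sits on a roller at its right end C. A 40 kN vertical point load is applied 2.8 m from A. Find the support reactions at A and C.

ΣM about A: C_y·10.9 − 40·2.8 = 0 → C_y = 112/10.9 = 10.2752 ≈ 10.28 kN.
ΣF_y = 0: A_y + 10.2752 − 40 = 0 → A_y = 29.72 kN.
ΣF_x = 0: no horizontal applied forces, so A_x = 0.

A_x = 0, A_y = 29.72 kN, C_y = 10.28 kN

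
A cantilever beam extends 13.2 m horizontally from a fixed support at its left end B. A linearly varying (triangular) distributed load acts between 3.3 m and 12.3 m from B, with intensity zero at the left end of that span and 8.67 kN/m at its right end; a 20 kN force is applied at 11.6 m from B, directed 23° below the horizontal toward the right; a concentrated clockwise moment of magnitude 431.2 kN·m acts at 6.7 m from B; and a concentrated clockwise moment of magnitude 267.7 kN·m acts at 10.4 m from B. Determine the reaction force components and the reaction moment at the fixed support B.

B_x = -18.41 kN, B_y = 46.83 kN, M_B = 1152 kN·m

Resultant of the triangular load: ½ × 8.67 × 9 = 39.015 kN, acting at 9.3 m from B (one-third of the span from the peak).
ΣF_x = 0: B_x + 20·cos23° = 0 → B_x = -18.41 kN.
ΣF_y = 0: B_y − ½·8.67·9 − 20·sin23° = 0 → B_y = 46.83 kN.
ΣM about B: M_B − (½·8.67·9)·9.3 − 20·sin23°·11.6 − 431.2 − 267.7 = 0 → M_B = 1152 kN·m.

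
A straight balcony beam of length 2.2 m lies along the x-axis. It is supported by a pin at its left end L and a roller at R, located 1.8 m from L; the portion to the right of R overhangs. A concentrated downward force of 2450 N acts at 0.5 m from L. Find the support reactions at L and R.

L_x = 0, L_y = 1769 N, R_y = 680.6 N

ΣM about L: R_y·1.8 − 2450·0.5 = 0 → R_y = 1225/1.8 = 680.556 ≈ 680.6 N.
ΣF_y = 0: L_y + 680.556 − 2450 = 0 → L_y = 1769 N.
ΣF_x = 0: no horizontal applied forces, so L_x = 0.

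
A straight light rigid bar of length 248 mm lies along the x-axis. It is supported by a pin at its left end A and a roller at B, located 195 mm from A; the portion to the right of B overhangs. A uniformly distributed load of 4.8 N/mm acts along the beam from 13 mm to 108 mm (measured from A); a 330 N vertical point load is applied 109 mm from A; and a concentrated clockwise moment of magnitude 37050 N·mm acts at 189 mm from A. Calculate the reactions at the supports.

A_x = 0, A_y = 270.1 N, B_y = 515.9 N

Resultant of the distributed load: 4.8 × 95 = 456 N at 60.5 mm from A.
ΣM about A: B_y·195 − (4.8·95)·60.5 − 330·109 − 37050 = 0 → B_y = 100608/195 = 515.938 ≈ 515.9 N.
ΣF_y = 0: A_y + 515.938 − 4.8·95 − 330 = 0 → A_y = 270.1 N.
ΣF_x = 0: no horizontal applied forces, so A_x = 0.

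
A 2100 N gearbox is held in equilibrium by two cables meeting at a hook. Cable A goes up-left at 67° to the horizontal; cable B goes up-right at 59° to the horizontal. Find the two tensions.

ΣF_x = 0: −T_A·cos67° + T_B·cos59° = 0 → T_B = 0.758645·T_A.
ΣF_y = 0: T_A·sin67° + T_B·sin59° = 2100.
Substitute: T_A·(0.920505 + 0.758645·0.857167) = 2100 → T_A = 1336.91 ≈ 1337 N.
Then T_B = 0.758645 × 1336.91 = 1014 N.

T_A = 1337 N, T_B = 1014 N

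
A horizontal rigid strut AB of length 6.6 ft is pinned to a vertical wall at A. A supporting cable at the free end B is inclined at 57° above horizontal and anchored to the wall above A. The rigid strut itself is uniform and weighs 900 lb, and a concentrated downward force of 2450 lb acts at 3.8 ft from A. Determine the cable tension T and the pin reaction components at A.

T = 2219 lb, A_x = 1208 lb, A_y = 1489 lb

ΣM about A: T·sin57°·6.6 − 900·3.3 − 2450·3.8 = 0 → T = 12280/(6.6·0.838671) = 2218.52 ≈ 2219 lb.
ΣF_x = 0: A_x − T·cos57° = 0 → A_x = 2218.52 × 0.544639 = 1208 lb.
ΣF_y = 0: A_y + T·sin57° − 900 − 2450 = 0 → A_y = 3350 − 2218.52 × 0.838671 = 1489 lb.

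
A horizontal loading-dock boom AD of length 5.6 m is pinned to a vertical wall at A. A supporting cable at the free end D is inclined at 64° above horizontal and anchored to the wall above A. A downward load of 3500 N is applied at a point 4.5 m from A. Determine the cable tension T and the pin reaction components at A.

T = 3129 N, A_x = 1372 N, A_y = 687.5 N

ΣM about A: T·sin64°·5.6 − 3500·4.5 = 0 → T = 15750/(5.6·0.898794) = 3129.19 ≈ 3129 N.
ΣF_x = 0: A_x − T·cos64° = 0 → A_x = 3129.19 × 0.438371 = 1372 N.
ΣF_y = 0: A_y + T·sin64° − 3500 = 0 → A_y = 3500 − 3129.19 × 0.898794 = 687.5 N.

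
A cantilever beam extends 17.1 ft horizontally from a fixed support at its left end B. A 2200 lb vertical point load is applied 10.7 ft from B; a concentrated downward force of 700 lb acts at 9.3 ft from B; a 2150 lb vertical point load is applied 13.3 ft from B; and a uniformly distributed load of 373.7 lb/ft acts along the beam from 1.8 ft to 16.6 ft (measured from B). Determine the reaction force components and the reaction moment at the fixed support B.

B_x = 0, B_y = 10580 lb, M_B = 109500 lb·ft

Resultant of the distributed load: 373.7 × 14.8 = 5530.76 lb at 9.2 ft from B.
ΣF_x = 0: B_x = 0.
ΣF_y = 0: B_y − 2200 − 700 − 2150 − 373.7·14.8 = 0 → B_y = 10580 lb.
ΣM about B: M_B − 2200·10.7 − 700·9.3 − 2150·13.3 − (373.7·14.8)·9.2 = 0 → M_B = 109500 lb·ft.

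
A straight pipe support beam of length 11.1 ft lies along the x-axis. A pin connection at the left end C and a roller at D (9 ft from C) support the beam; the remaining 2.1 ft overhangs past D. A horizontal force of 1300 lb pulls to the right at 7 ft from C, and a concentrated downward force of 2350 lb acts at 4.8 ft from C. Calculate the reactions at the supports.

C_x = -1300 lb, C_y = 1097 lb, D_y = 1253 lb

ΣM about C: D_y·9 − 2350·4.8 = 0 → D_y = 11280/9 = 1253.33 ≈ 1253 lb.
ΣF_y = 0: C_y + 1253.33 − 2350 = 0 → C_y = 1097 lb.
ΣF_x = 0: C_x + 1300 = 0 → C_x = -1300 lb.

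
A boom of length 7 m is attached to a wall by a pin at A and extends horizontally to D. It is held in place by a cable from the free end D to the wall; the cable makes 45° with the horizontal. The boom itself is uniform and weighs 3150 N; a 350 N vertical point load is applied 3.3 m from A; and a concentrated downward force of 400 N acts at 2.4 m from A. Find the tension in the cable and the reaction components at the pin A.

T = 2655 N, A_x = 1877 N, A_y = 2023 N

ΣM about A: T·sin45°·7 − 3150·3.5 − 350·3.3 − 400·2.4 = 0 → T = 13140/(7·0.707107) = 2654.68 ≈ 2655 N.
ΣF_x = 0: A_x − T·cos45° = 0 → A_x = 2654.68 × 0.707107 = 1877 N.
ΣF_y = 0: A_y + T·sin45° − 3150 − 350 − 400 = 0 → A_y = 3900 − 2654.68 × 0.707107 = 2023 N.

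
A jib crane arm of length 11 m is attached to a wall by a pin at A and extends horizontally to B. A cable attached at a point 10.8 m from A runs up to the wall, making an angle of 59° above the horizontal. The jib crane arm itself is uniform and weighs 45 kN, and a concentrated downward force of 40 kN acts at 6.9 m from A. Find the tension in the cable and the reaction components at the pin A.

T = 56.55 kN, A_x = 29.13 kN, A_y = 36.53 kN

ΣM about A: T·sin59°·10.8 − 45·5.5 − 40·6.9 = 0 → T = 523.5/(10.8·0.857167) = 56.5493 ≈ 56.55 kN.
ΣF_x = 0: A_x − T·cos59° = 0 → A_x = 56.5493 × 0.515038 = 29.13 kN.
ΣF_y = 0: A_y + T·sin59° − 45 − 40 = 0 → A_y = 85 − 56.5493 × 0.857167 = 36.53 kN.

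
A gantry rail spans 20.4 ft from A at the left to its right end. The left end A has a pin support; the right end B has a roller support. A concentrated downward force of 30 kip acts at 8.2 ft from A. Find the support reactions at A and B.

Taking moments about A: B_y·20.4 − 30·8.2 = 0 → B_y = 246/20.4 = 12.0588 ≈ 12.06 kip.
ΣF_y = 0: A_y + 12.0588 − 30 = 0 → A_y = 17.94 kip.
ΣF_x = 0: no horizontal applied forces, so A_x = 0.

A_x = 0, A_y = 17.94 kip, B_y = 12.06 kip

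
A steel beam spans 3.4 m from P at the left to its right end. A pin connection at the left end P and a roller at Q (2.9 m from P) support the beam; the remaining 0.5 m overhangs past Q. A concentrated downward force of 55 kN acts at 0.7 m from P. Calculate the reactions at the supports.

Taking moments about P: Q_y·2.9 − 55·0.7 = 0 → Q_y = 38.5/2.9 = 13.2759 ≈ 13.28 kN.
ΣF_y = 0: P_y + 13.2759 − 55 = 0 → P_y = 41.72 kN.
ΣF_x = 0: no horizontal applied forces, so P_x = 0.

P_x = 0, P_y = 41.72 kN, Q_y = 13.28 kN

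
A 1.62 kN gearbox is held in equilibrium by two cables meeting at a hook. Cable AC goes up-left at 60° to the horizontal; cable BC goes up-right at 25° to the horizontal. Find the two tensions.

T_AC = 1.474 kN, T_BC = 0.8131 kN

ΣF_x = 0: −T_AC·cos60° + T_BC·cos25° = 0 → T_BC = 0.551689·T_AC.
ΣF_y = 0: T_AC·sin60° + T_BC·sin25° = 1.62.
Substitute: T_AC·(0.866025 + 0.551689·0.422618) = 1.62 → T_AC = 1.47383 ≈ 1.474 kN.
Then T_BC = 0.551689 × 1.47383 = 0.8131 kN.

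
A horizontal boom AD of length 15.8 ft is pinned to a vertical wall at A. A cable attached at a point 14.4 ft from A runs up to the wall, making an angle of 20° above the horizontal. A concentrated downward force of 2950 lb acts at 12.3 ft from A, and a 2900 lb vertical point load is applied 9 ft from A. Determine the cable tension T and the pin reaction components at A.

ΣM about A: T·sin20°·14.4 − 2950·12.3 − 2900·9 = 0 → T = 62385/(14.4·0.34202) = 12666.8 ≈ 12670 lb.
ΣF_x = 0: A_x − T·cos20° = 0 → A_x = 12666.8 × 0.939693 = 11900 lb.
ΣF_y = 0: A_y + T·sin20° − 2950 − 2900 = 0 → A_y = 5850 − 12666.8 × 0.34202 = 1518 lb.

T = 12670 lb, A_x = 11900 lb, A_y = 1518 lb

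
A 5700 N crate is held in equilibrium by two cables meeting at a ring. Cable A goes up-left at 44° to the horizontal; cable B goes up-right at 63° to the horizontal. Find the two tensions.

T_A = 2706 N, T_B = 4288 N

ΣF_x = 0: −T_A·cos44° + T_B·cos63° = 0 → T_B = 1.58448·T_A.
ΣF_y = 0: T_A·sin44° + T_B·sin63° = 5700.
Substitute: T_A·(0.694658 + 1.58448·0.891007) = 5700 → T_A = 2705.99 ≈ 2706 N.
Then T_B = 1.58448 × 2705.99 = 4288 N.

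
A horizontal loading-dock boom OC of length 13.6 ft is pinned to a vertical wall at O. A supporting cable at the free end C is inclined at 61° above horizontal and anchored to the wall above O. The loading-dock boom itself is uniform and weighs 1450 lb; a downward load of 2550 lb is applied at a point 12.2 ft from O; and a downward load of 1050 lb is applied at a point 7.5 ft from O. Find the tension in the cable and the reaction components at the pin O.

T = 4106 lb, O_x = 1991 lb, O_y = 1458 lb

ΣM about O: T·sin61°·13.6 − 1450·6.8 − 2550·12.2 − 1050·7.5 = 0 → T = 48845/(13.6·0.87462) = 4106.41 ≈ 4106 lb.
ΣF_x = 0: O_x − T·cos61° = 0 → O_x = 4106.41 × 0.48481 = 1991 lb.
ΣF_y = 0: O_y + T·sin61° − 1450 − 2550 − 1050 = 0 → O_y = 5050 − 4106.41 × 0.87462 = 1458 lb.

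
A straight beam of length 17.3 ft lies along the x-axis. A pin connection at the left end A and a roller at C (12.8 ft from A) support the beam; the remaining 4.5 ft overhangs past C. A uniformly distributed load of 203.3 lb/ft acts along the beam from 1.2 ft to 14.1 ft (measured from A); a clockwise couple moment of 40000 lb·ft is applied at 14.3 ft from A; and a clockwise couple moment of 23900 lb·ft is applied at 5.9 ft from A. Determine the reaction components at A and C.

A_x = 0, A_y = -3937 lb, C_y = 6560 lb

Resultant of the distributed load: 203.3 × 12.9 = 2622.57 lb at 7.65 ft from A.
Taking moments about A: C_y·12.8 − (203.3·12.9)·7.65 − 40000 − 23900 = 0 → C_y = 83962.6605/12.8 = 6559.58 ≈ 6560 lb.
ΣF_y = 0: A_y + 6559.58 − 203.3·12.9 = 0 → A_y = -3937 lb.
ΣF_x = 0: no horizontal applied forces, so A_x = 0.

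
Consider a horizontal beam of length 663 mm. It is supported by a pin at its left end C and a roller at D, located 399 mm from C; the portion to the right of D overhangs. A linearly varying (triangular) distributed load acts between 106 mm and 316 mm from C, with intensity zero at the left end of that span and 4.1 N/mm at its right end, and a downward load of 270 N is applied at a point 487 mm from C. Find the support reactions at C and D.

C_x = 0, C_y = 105.5 N, D_y = 595.0 N

Resultant of the triangular load: ½ × 4.1 × 210 = 430.5 N, acting at 246 mm from C (one-third of the span from the peak).
Moments about C: D_y·399 − (½·4.1·210)·246 − 270·487 = 0 → D_y = 237393/399 = 594.97 ≈ 595.0 N.
ΣF_y = 0: C_y + 594.97 − ½·4.1·210 − 270 = 0 → C_y = 105.5 N.
ΣF_x = 0: no horizontal applied forces, so C_x = 0.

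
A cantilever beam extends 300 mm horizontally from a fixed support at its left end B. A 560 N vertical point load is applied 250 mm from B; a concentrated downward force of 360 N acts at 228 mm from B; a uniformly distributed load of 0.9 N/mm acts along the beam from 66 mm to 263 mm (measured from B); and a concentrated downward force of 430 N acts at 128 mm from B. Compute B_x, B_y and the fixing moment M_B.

B_x = 0, B_y = 1527 N, M_B = 306300 N·mm

Resultant of the distributed load: 0.9 × 197 = 177.3 N at 164.5 mm from B.
ΣF_x = 0: B_x = 0.
ΣF_y = 0: B_y − 560 − 360 − 0.9·197 − 430 = 0 → B_y = 1527 N.
ΣM about B: M_B − 560·250 − 360·228 − (0.9·197)·164.5 − 430·128 = 0 → M_B = 306300 N·mm.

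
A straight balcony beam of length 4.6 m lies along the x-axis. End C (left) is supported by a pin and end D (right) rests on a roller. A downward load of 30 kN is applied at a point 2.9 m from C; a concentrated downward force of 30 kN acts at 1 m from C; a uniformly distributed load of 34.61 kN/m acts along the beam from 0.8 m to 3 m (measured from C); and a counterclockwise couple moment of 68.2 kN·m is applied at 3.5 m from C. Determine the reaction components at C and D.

Resultant of the distributed load: 34.61 × 2.2 = 76.142 kN at 1.9 m from C.
Moments about C: D_y·4.6 − 30·2.9 − 30·1 − (34.61·2.2)·1.9 + 68.2 = 0 → D_y = 193.4698/4.6 = 42.0587 ≈ 42.06 kN.
ΣF_y = 0: C_y + 42.0587 − 30 − 30 − 34.61·2.2 = 0 → C_y = 94.08 kN.
ΣF_x = 0: no horizontal applied forces, so C_x = 0.

C_x = 0, C_y = 94.08 kN, D_y = 42.06 kN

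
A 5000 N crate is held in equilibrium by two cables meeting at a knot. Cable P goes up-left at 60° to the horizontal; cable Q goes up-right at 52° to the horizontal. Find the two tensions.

T_P = 3320 N, T_Q = 2696 N

ΣF_x = 0: −T_P·cos60° + T_Q·cos52° = 0 → T_Q = 0.812135·T_P.
ΣF_y = 0: T_P·sin60° + T_Q·sin52° = 5000.
Substitute: T_P·(0.866025 + 0.812135·0.788011) = 5000 → T_P = 3320.06 ≈ 3320 N.
Then T_Q = 0.812135 × 3320.06 = 2696 N.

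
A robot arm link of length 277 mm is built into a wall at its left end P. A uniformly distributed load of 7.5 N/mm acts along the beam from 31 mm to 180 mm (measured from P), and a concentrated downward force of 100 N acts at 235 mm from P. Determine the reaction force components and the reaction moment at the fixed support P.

Resultant of the distributed load: 7.5 × 149 = 1117.5 N at 105.5 mm from P.
ΣF_x = 0: P_x = 0.
ΣF_y = 0: P_y − 7.5·149 − 100 = 0 → P_y = 1218 N.
ΣM about P: M_P − (7.5·149)·105.5 − 100·235 = 0 → M_P = 141400 N·mm.

P_x = 0, P_y = 1218 N, M_P = 141400 N·mm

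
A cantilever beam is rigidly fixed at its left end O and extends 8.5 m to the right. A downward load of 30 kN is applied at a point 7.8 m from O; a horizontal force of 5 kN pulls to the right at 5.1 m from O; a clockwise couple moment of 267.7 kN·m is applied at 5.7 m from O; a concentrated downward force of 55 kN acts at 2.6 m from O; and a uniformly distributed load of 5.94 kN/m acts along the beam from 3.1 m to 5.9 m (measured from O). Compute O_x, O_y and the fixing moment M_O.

Resultant of the distributed load: 5.94 × 2.8 = 16.632 kN at 4.5 m from O.
ΣF_x = 0: O_x + 5 = 0 → O_x = -5.000 kN.
ΣF_y = 0: O_y − 30 − 55 − 5.94·2.8 = 0 → O_y = 101.6 kN.
ΣM about O: M_O − 30·7.8 − 267.7 − 55·2.6 − (5.94·2.8)·4.5 = 0 → M_O = 719.5 kN·m.

O_x = -5.000 kN, O_y = 101.6 kN, M_O = 719.5 kN·m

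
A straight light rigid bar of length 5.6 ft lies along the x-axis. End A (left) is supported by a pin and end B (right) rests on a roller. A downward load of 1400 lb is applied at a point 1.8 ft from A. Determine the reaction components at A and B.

Taking moments about A: B_y·5.6 − 1400·1.8 = 0 → B_y = 2520/5.6 = 450.0 lb.
ΣF_y = 0: A_y + 450 − 1400 = 0 → A_y = 950.0 lb.
ΣF_x = 0: no horizontal applied forces, so A_x = 0.

A_x = 0, A_y = 950.0 lb, B_y = 450.0 lb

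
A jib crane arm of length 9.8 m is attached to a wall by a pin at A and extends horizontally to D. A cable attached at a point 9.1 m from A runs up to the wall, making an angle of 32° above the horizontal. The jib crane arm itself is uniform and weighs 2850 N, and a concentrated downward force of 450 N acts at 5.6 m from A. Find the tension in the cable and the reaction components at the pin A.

ΣM about A: T·sin32°·9.1 − 2850·4.9 − 450·5.6 = 0 → T = 16485/(9.1·0.529919) = 3418.52 ≈ 3419 N.
ΣF_x = 0: A_x − T·cos32° = 0 → A_x = 3418.52 × 0.848048 = 2899 N.
ΣF_y = 0: A_y + T·sin32° − 2850 − 450 = 0 → A_y = 3300 − 3418.52 × 0.529919 = 1488 N.

T = 3419 N, A_x = 2899 N, A_y = 1488 N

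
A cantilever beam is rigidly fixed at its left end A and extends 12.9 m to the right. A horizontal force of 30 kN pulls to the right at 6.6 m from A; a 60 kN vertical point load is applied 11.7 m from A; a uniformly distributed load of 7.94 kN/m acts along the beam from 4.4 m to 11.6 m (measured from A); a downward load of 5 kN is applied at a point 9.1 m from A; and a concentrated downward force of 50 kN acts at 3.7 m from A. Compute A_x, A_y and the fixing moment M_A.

A_x = -30.00 kN, A_y = 172.2 kN, M_A = 1390 kN·m

Resultant of the distributed load: 7.94 × 7.2 = 57.168 kN at 8 m from A.
ΣF_x = 0: A_x + 30 = 0 → A_x = -30.00 kN.
ΣF_y = 0: A_y − 60 − 7.94·7.2 − 5 − 50 = 0 → A_y = 172.2 kN.
ΣM about A: M_A − 60·11.7 − (7.94·7.2)·8 − 5·9.1 − 50·3.7 = 0 → M_A = 1390 kN·m.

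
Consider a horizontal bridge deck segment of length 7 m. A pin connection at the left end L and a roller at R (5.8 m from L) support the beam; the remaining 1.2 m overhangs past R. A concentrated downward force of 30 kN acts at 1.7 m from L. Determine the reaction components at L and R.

L_x = 0, L_y = 21.21 kN, R_y = 8.793 kN

Moments about L: R_y·5.8 − 30·1.7 = 0 → R_y = 51/5.8 = 8.7931 ≈ 8.793 kN.
ΣF_y = 0: L_y + 8.7931 − 30 = 0 → L_y = 21.21 kN.
ΣF_x = 0: no horizontal applied forces, so L_x = 0.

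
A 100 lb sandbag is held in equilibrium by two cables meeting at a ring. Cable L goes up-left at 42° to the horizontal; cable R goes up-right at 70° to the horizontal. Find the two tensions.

T_L = 36.89 lb, T_R = 80.15 lb

ΣF_x = 0: −T_L·cos42° + T_R·cos70° = 0 → T_R = 2.17281·T_L.
ΣF_y = 0: T_L·sin42° + T_R·sin70° = 100.
Substitute: T_L·(0.669131 + 2.17281·0.939693) = 100 → T_L = 36.888 ≈ 36.89 lb.
Then T_R = 2.17281 × 36.888 = 80.15 lb.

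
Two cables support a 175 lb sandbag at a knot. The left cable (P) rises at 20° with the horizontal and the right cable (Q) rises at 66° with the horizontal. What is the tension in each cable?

T_P = 71.35 lb, T_Q = 164.8 lb

ΣF_x = 0: −T_P·cos20° + T_Q·cos66° = 0 → T_Q = 2.31032·T_P.
ΣF_y = 0: T_P·sin20° + T_Q·sin66° = 175.
Substitute: T_P·(0.34202 + 2.31032·0.913545) = 175 → T_P = 71.3528 ≈ 71.35 lb.
Then T_Q = 2.31032 × 71.3528 = 164.8 lb.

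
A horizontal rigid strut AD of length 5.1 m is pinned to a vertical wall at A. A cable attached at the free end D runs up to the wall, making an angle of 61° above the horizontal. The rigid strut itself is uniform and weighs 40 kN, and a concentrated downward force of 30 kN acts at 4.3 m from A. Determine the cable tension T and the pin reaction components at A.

ΣM about A: T·sin61°·5.1 − 40·2.55 − 30·4.3 = 0 → T = 231/(5.1·0.87462) = 51.7872 ≈ 51.79 kN.
ΣF_x = 0: A_x − T·cos61° = 0 → A_x = 51.7872 × 0.48481 = 25.11 kN.
ΣF_y = 0: A_y + T·sin61° − 40 − 30 = 0 → A_y = 70 − 51.7872 × 0.87462 = 24.71 kN.

T = 51.79 kN, A_x = 25.11 kN, A_y = 24.71 kN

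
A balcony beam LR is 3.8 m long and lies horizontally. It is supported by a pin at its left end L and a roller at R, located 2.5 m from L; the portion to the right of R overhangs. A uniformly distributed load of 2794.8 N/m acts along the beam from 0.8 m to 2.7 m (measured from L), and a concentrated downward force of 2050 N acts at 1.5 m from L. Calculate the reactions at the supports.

L_x = 0, L_y = 2413 N, R_y = 4947 N

Resultant of the distributed load: 2794.8 × 1.9 = 5310.12 N at 1.75 m from L.
ΣM about L: R_y·2.5 − (2794.8·1.9)·1.75 − 2050·1.5 = 0 → R_y = 12367.71/2.5 = 4947.08 ≈ 4947 N.
ΣF_y = 0: L_y + 4947.08 − 2794.8·1.9 − 2050 = 0 → L_y = 2413 N.
ΣF_x = 0: no horizontal applied forces, so L_x = 0.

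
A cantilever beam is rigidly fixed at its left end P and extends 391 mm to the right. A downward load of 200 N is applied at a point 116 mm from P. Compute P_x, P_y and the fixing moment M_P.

ΣF_x = 0: P_x = 0.
ΣF_y = 0: P_y − 200 = 0 → P_y = 200.0 N.
ΣM about P: M_P − 200·116 = 0 → M_P = 23200 N·mm.

P_x = 0, P_y = 200.0 N, M_P = 23200 N·mm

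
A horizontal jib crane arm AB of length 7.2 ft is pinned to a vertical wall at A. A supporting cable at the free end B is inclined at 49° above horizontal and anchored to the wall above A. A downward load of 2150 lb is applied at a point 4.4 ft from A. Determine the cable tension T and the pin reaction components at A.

ΣM about A: T·sin49°·7.2 − 2150·4.4 = 0 → T = 9460/(7.2·0.75471) = 1740.92 ≈ 1741 lb.
ΣF_x = 0: A_x − T·cos49° = 0 → A_x = 1740.92 × 0.656059 = 1142 lb.
ΣF_y = 0: A_y + T·sin49° − 2150 = 0 → A_y = 2150 − 1740.92 × 0.75471 = 836.1 lb.

T = 1741 lb, A_x = 1142 lb, A_y = 836.1 lb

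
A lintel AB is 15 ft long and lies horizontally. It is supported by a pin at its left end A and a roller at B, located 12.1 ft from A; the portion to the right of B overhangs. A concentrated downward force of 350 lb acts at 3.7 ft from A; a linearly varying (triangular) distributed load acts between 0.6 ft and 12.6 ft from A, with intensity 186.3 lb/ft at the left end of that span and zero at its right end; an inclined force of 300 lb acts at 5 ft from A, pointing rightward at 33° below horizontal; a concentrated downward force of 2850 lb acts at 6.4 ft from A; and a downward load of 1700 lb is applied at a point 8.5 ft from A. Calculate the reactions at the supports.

A_x = -251.6 lb, A_y = 2880 lb, B_y = 3301 lb

Resultant of the triangular load: ½ × 186.3 × 12 = 1117.8 lb, acting at 4.6 ft from A (one-third of the span from the peak).
ΣM about A: B_y·12.1 − 350·3.7 − (½·186.3·12)·4.6 − 300·sin33°·5 − 2850·6.4 − 1700·8.5 = 0 → B_y = 39943.8/12.1 = 3301.14 ≈ 3301 lb.
ΣF_y = 0: A_y + 3301.14 − 350 − ½·186.3·12 − 300·sin33° − 2850 − 1700 = 0 → A_y = 2880 lb.
ΣF_x = 0: A_x + 300·cos33° = 0 → A_x = -251.6 lb.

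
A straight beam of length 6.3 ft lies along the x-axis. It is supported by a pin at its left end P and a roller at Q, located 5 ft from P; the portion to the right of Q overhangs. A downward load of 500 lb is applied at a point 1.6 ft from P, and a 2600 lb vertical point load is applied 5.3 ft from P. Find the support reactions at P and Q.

Taking moments about P: Q_y·5 − 500·1.6 − 2600·5.3 = 0 → Q_y = 14580/5 = 2916 lb.
ΣF_y = 0: P_y + 2916 − 500 − 2600 = 0 → P_y = 184.0 lb.
ΣF_x = 0: no horizontal applied forces, so P_x = 0.

P_x = 0, P_y = 184.0 lb, Q_y = 2916 lb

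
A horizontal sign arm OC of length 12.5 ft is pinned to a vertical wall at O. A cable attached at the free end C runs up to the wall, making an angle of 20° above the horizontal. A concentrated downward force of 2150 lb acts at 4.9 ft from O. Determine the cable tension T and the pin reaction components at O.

T = 2464 lb, O_x = 2316 lb, O_y = 1307 lb

ΣM about O: T·sin20°·12.5 − 2150·4.9 = 0 → T = 10535/(12.5·0.34202) = 2464.18 ≈ 2464 lb.
ΣF_x = 0: O_x − T·cos20° = 0 → O_x = 2464.18 × 0.939693 = 2316 lb.
ΣF_y = 0: O_y + T·sin20° − 2150 = 0 → O_y = 2150 − 2464.18 × 0.34202 = 1307 lb.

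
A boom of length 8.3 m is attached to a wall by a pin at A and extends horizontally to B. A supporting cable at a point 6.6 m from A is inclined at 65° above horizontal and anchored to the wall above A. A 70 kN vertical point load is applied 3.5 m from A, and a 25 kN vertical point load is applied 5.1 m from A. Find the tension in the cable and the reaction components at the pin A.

T = 62.27 kN, A_x = 26.32 kN, A_y = 38.56 kN

ΣM about A: T·sin65°·6.6 − 70·3.5 − 25·5.1 = 0 → T = 372.5/(6.6·0.906308) = 62.274 ≈ 62.27 kN.
ΣF_x = 0: A_x − T·cos65° = 0 → A_x = 62.274 × 0.422618 = 26.32 kN.
ΣF_y = 0: A_y + T·sin65° − 70 − 25 = 0 → A_y = 95 − 62.274 × 0.906308 = 38.56 kN.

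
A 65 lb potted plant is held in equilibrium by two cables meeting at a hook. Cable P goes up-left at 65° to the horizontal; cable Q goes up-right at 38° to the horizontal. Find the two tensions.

ΣF_x = 0: −T_P·cos65° + T_Q·cos38° = 0 → T_Q = 0.53631·T_P.
ΣF_y = 0: T_P·sin65° + T_Q·sin38° = 65.
Substitute: T_P·(0.906308 + 0.53631·0.615661) = 65 → T_P = 52.568 ≈ 52.57 lb.
Then T_Q = 0.53631 × 52.568 = 28.19 lb.

T_P = 52.57 lb, T_Q = 28.19 lb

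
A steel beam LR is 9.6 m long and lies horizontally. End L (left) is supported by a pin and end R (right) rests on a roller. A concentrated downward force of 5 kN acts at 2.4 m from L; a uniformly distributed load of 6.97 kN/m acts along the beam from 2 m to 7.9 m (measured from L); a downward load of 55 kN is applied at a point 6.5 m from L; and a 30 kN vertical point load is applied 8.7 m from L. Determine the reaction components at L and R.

L_x = 0, L_y = 44.24 kN, R_y = 86.88 kN

Resultant of the distributed load: 6.97 × 5.9 = 41.123 kN at 4.95 m from L.
Moments about L: R_y·9.6 − 5·2.4 − (6.97·5.9)·4.95 − 55·6.5 − 30·8.7 = 0 → R_y = 834.05885/9.6 = 86.8811 ≈ 86.88 kN.
ΣF_y = 0: L_y + 86.8811 − 5 − 6.97·5.9 − 55 − 30 = 0 → L_y = 44.24 kN.
ΣF_x = 0: no horizontal applied forces, so L_x = 0.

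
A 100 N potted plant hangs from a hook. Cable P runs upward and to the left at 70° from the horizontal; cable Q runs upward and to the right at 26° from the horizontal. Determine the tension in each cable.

T_P = 90.37 N, T_Q = 34.39 N

ΣF_x = 0: −T_P·cos70° + T_Q·cos26° = 0 → T_Q = 0.380532·T_P.
ΣF_y = 0: T_P·sin70° + T_Q·sin26° = 100.
Substitute: T_P·(0.939693 + 0.380532·0.438371) = 100 → T_P = 90.3745 ≈ 90.37 N.
Then T_Q = 0.380532 × 90.3745 = 34.39 N.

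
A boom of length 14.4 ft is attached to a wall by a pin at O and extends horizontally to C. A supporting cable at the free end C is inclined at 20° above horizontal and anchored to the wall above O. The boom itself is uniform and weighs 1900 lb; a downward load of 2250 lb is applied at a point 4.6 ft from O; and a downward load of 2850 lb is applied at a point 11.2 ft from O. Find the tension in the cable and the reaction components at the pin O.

ΣM about O: T·sin20°·14.4 − 1900·7.2 − 2250·4.6 − 2850·11.2 = 0 → T = 55950/(14.4·0.34202) = 11360.2 ≈ 11360 lb.
ΣF_x = 0: O_x − T·cos20° = 0 → O_x = 11360.2 × 0.939693 = 10680 lb.
ΣF_y = 0: O_y + T·sin20° − 1900 − 2250 − 2850 = 0 → O_y = 7000 − 11360.2 × 0.34202 = 3115 lb.

T = 11360 lb, O_x = 10680 lb, O_y = 3115 lb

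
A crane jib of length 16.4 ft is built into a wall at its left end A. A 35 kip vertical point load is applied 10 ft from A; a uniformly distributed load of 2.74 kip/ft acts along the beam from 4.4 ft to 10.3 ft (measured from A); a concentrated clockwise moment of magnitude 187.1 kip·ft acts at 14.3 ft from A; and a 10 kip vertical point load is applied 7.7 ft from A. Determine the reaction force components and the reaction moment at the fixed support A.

Resultant of the distributed load: 2.74 × 5.9 = 16.166 kip at 7.35 ft from A.
ΣF_x = 0: A_x = 0.
ΣF_y = 0: A_y − 35 − 2.74·5.9 − 10 = 0 → A_y = 61.17 kip.
ΣM about A: M_A − 35·10 − (2.74·5.9)·7.35 − 187.1 − 10·7.7 = 0 → M_A = 732.9 kip·ft.

A_x = 0, A_y = 61.17 kip, M_A = 732.9 kip·ft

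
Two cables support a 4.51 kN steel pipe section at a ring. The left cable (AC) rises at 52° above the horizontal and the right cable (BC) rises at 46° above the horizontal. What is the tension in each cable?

ΣF_x = 0: −T_AC·cos52° + T_BC·cos46° = 0 → T_BC = 0.88628·T_AC.
ΣF_y = 0: T_AC·sin52° + T_BC·sin46° = 4.51.
Substitute: T_AC·(0.788011 + 0.88628·0.71934) = 4.51 → T_AC = 3.1637 ≈ 3.164 kN.
Then T_BC = 0.88628 × 3.1637 = 2.804 kN.

T_AC = 3.164 kN, T_BC = 2.804 kN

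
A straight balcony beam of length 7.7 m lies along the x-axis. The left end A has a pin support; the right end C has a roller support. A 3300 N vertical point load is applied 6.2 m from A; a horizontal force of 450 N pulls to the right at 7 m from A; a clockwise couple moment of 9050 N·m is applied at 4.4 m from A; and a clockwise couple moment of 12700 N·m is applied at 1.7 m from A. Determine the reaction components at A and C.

A_x = -450.0 N, A_y = -2182 N, C_y = 5482 N

Taking moments about A: C_y·7.7 − 3300·6.2 − 9050 − 12700 = 0 → C_y = 42210/7.7 = 5481.82 ≈ 5482 N.
ΣF_y = 0: A_y + 5481.82 − 3300 = 0 → A_y = -2182 N.
ΣF_x = 0: A_x + 450 = 0 → A_x = -450.0 N.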